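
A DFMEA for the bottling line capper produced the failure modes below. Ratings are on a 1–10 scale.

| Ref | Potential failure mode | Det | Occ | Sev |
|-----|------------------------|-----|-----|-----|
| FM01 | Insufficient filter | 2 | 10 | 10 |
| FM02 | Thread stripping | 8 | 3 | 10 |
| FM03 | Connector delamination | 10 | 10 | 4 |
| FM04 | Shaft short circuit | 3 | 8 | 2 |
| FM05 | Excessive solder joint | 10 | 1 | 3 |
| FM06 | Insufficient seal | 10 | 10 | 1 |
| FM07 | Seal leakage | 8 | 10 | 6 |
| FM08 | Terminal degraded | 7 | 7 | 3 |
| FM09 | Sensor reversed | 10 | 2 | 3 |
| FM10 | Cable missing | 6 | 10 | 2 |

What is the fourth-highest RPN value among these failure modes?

200

RPN = Severity × Occurrence × Detection:
  FM01: 10 × 10 × 2 = 200
  FM02: 10 × 3 × 8 = 240
  FM03: 4 × 10 × 10 = 400
  FM04: 2 × 8 × 3 = 48
  FM05: 3 × 1 × 10 = 30
  FM06: 1 × 10 × 10 = 100
  FM07: 6 × 10 × 8 = 480
  FM08: 3 × 7 × 7 = 147
  FM09: 3 × 2 × 10 = 60
  FM10: 2 × 10 × 6 = 120
Sorted descending: 480, 400, 240, 200, 147, 120, 100, 60, 48, 30.
The fourth-highest RPN is 200 (FM01).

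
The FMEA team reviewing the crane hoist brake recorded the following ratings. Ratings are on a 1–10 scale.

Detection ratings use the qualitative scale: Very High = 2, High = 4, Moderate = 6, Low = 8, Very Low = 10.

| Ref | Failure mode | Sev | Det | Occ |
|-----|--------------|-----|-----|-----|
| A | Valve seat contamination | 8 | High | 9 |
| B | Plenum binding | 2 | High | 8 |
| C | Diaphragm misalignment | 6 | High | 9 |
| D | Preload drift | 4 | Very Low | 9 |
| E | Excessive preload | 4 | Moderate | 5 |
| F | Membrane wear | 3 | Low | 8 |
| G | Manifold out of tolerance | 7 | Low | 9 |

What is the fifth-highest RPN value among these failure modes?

192

RPN = Severity × Occurrence × Detection:
  A: 8 × 9 × 4 = 288
  B: 2 × 8 × 4 = 64
  C: 6 × 9 × 4 = 216
  D: 4 × 9 × 10 = 360
  E: 4 × 5 × 6 = 120
  F: 3 × 8 × 8 = 192
  G: 7 × 9 × 8 = 504
Sorted descending: 504, 360, 288, 216, 192, 120, 64.
The fifth-highest RPN is 192 (F).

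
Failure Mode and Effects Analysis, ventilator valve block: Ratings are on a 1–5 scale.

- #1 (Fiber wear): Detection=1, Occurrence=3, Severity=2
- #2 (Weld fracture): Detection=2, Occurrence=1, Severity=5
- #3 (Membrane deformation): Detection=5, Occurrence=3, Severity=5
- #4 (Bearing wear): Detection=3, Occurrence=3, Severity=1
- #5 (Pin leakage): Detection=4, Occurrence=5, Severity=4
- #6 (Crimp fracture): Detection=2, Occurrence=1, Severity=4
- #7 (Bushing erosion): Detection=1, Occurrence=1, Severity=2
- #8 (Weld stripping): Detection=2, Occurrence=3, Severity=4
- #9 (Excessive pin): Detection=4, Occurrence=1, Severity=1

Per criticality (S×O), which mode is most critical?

#5

Criticality = Severity × Occurrence:
  #1: 2 × 3 = 6
  #2: 5 × 1 = 5
  #3: 5 × 3 = 15
  #4: 1 × 3 = 3
  #5: 4 × 5 = 20
  #6: 4 × 1 = 4
  #7: 2 × 1 = 2
  #8: 4 × 3 = 12
  #9: 1 × 1 = 1
Highest criticality is 20 → #5.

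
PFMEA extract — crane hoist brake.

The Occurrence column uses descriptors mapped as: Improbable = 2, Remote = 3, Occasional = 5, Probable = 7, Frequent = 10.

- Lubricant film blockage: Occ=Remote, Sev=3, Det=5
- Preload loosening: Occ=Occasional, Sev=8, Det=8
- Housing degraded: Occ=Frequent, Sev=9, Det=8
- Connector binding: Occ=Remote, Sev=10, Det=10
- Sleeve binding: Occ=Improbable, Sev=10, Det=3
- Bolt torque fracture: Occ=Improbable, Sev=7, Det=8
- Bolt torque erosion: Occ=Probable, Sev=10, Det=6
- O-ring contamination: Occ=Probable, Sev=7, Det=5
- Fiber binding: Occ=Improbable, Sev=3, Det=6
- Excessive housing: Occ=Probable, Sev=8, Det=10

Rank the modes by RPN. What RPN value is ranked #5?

RPN = Severity × Occurrence × Detection:
  Lubricant film blockage: 3 × 3 × 5 = 45
  Preload loosening: 8 × 5 × 8 = 320
  Housing degraded: 9 × 10 × 8 = 720
  Connector binding: 10 × 3 × 10 = 300
  Sleeve binding: 10 × 2 × 3 = 60
  Bolt torque fracture: 7 × 2 × 8 = 112
  Bolt torque erosion: 10 × 7 × 6 = 420
  O-ring contamination: 7 × 7 × 5 = 245
  Fiber binding: 3 × 2 × 6 = 36
  Excessive housing: 8 × 7 × 10 = 560
Sorted descending: 720, 560, 420, 320, 300, 245, 112, 60, 45, 36.
The fifth-highest RPN is 300 (Connector binding).

300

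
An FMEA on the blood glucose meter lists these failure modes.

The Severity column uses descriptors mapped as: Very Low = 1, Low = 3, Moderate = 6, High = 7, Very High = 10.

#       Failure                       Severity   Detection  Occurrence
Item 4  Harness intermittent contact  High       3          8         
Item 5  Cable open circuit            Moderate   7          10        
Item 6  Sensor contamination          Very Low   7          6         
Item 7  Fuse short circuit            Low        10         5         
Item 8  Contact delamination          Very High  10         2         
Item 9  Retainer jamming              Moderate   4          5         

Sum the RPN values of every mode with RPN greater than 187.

RPN = Severity × Occurrence × Detection:
  Item 4: 7 × 8 × 3 = 168
  Item 5: 6 × 10 × 7 = 420
  Item 6: 1 × 6 × 7 = 42
  Item 7: 3 × 5 × 10 = 150
  Item 8: 10 × 2 × 10 = 200
  Item 9: 6 × 5 × 4 = 120
RPN > 187: Item 5 (420), Item 8 (200).
Sum: 420 + 200 = 620.

620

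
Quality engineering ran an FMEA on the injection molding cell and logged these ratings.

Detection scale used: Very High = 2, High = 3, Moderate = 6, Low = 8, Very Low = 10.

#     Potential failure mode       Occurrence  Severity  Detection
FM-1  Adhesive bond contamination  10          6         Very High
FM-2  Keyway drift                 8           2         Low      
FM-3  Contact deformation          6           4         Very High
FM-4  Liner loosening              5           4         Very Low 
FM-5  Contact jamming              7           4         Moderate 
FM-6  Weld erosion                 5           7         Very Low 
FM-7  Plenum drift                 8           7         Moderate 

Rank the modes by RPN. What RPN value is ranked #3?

200

RPN = Severity × Occurrence × Detection:
  FM-1: 6 × 10 × 2 = 120
  FM-2: 2 × 8 × 8 = 128
  FM-3: 4 × 6 × 2 = 48
  FM-4: 4 × 5 × 10 = 200
  FM-5: 4 × 7 × 6 = 168
  FM-6: 7 × 5 × 10 = 350
  FM-7: 7 × 8 × 6 = 336
Sorted descending: 350, 336, 200, 168, 128, 120, 48.
The third-highest RPN is 200 (FM-4).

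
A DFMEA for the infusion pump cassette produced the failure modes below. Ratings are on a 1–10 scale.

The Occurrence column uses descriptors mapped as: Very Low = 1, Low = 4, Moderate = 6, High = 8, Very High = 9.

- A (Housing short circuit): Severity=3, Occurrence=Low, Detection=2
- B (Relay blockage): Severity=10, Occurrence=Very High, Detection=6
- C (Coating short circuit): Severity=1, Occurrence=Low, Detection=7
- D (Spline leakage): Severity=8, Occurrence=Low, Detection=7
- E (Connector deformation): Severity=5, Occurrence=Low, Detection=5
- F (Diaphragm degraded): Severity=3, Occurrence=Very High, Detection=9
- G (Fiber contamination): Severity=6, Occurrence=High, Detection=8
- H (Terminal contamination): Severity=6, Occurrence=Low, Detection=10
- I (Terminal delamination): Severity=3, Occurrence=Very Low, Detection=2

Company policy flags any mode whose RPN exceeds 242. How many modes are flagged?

RPN = Severity × Occurrence × Detection:
  A: 3 × 4 × 2 = 24
  B: 10 × 9 × 6 = 540
  C: 1 × 4 × 7 = 28
  D: 8 × 4 × 7 = 224
  E: 5 × 4 × 5 = 100
  F: 3 × 9 × 9 = 243
  G: 6 × 8 × 8 = 384
  H: 6 × 4 × 10 = 240
  I: 3 × 1 × 2 = 6
Modes with RPN > 242: B (540), F (243), G (384) → 3.

3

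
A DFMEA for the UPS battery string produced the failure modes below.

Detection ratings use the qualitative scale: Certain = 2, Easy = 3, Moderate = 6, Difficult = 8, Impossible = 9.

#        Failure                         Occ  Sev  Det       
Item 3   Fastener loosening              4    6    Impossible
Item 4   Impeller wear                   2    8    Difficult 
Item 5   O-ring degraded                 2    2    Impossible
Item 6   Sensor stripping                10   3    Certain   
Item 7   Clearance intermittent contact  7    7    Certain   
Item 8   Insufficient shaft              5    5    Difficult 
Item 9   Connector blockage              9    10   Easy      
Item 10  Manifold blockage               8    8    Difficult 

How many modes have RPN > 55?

RPN = Severity × Occurrence × Detection:
  Item 3: 6 × 4 × 9 = 216
  Item 4: 8 × 2 × 8 = 128
  Item 5: 2 × 2 × 9 = 36
  Item 6: 3 × 10 × 2 = 60
  Item 7: 7 × 7 × 2 = 98
  Item 8: 5 × 5 × 8 = 200
  Item 9: 10 × 9 × 3 = 270
  Item 10: 8 × 8 × 8 = 512
Modes with RPN > 55: Item 3 (216), Item 4 (128), Item 6 (60), Item 7 (98), Item 8 (200), Item 9 (270), Item 10 (512) → 7.

7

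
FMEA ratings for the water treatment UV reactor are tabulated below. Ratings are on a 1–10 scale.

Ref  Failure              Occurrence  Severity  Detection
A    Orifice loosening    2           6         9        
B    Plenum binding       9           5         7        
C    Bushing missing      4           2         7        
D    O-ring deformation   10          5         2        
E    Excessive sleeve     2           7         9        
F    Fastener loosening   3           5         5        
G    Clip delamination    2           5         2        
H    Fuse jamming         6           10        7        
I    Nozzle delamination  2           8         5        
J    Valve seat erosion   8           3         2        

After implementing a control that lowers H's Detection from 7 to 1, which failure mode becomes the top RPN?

RPN = Severity × Occurrence × Detection:
  A: 6 × 2 × 9 = 108
  B: 5 × 9 × 7 = 315
  C: 2 × 4 × 7 = 56
  D: 5 × 10 × 2 = 100
  E: 7 × 2 × 9 = 126
  F: 5 × 3 × 5 = 75
  G: 5 × 2 × 2 = 20
  H: 10 × 6 × 7 = 420
  I: 8 × 2 × 5 = 80
  J: 3 × 8 × 2 = 48
After action: H → 10 × 6 × 1 = 60.
Revised RPNs: B=315, E=126, A=108, D=100, I=80, F=75, H=60, C=56, J=48, G=20.
Highest is now B (315).

B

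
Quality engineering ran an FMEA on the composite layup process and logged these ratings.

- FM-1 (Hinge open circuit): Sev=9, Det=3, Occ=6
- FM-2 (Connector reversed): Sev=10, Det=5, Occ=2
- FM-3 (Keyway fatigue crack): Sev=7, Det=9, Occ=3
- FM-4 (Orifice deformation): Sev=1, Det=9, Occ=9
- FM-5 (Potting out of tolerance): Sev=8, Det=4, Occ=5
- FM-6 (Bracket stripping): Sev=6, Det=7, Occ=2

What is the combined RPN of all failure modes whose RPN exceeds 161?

RPN = Severity × Occurrence × Detection:
  FM-1: 9 × 6 × 3 = 162
  FM-2: 10 × 2 × 5 = 100
  FM-3: 7 × 3 × 9 = 189
  FM-4: 1 × 9 × 9 = 81
  FM-5: 8 × 5 × 4 = 160
  FM-6: 6 × 2 × 7 = 84
RPN > 161: FM-1 (162), FM-3 (189).
Sum: 162 + 189 = 351.

351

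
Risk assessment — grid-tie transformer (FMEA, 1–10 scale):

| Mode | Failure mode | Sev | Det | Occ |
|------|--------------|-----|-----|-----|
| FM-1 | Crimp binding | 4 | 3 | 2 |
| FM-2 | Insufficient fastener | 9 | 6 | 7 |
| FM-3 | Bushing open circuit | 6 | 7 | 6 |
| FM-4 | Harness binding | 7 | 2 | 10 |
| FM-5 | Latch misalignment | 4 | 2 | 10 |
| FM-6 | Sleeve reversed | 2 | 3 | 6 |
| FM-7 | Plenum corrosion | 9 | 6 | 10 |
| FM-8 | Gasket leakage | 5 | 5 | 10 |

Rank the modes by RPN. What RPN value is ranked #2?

RPN = Severity × Occurrence × Detection:
  FM-1: 4 × 2 × 3 = 24
  FM-2: 9 × 7 × 6 = 378
  FM-3: 6 × 6 × 7 = 252
  FM-4: 7 × 10 × 2 = 140
  FM-5: 4 × 10 × 2 = 80
  FM-6: 2 × 6 × 3 = 36
  FM-7: 9 × 10 × 6 = 540
  FM-8: 5 × 10 × 5 = 250
Sorted descending: 540, 378, 252, 250, 140, 80, 36, 24.
The second-highest RPN is 378 (FM-2).

378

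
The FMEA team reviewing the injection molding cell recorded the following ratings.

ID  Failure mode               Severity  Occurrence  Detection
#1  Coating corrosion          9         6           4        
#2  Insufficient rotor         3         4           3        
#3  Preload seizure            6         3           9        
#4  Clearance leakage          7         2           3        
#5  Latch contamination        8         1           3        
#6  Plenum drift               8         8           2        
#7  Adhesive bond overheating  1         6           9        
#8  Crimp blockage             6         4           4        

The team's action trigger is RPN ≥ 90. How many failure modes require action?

RPN = Severity × Occurrence × Detection:
  #1: 9 × 6 × 4 = 216
  #2: 3 × 4 × 3 = 36
  #3: 6 × 3 × 9 = 162
  #4: 7 × 2 × 3 = 42
  #5: 8 × 1 × 3 = 24
  #6: 8 × 8 × 2 = 128
  #7: 1 × 6 × 9 = 54
  #8: 6 × 4 × 4 = 96
Modes with RPN ≥ 90: #1 (216), #3 (162), #6 (128), #8 (96) → 4.

4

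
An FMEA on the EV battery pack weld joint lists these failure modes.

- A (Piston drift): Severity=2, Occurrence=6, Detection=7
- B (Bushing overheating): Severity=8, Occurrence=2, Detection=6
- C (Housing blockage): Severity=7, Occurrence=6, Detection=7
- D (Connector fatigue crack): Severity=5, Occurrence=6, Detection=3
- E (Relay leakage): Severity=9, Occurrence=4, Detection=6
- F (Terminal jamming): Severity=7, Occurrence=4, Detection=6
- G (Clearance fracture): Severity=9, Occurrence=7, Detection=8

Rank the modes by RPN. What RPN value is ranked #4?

168

RPN = Severity × Occurrence × Detection:
  A: 2 × 6 × 7 = 84
  B: 8 × 2 × 6 = 96
  C: 7 × 6 × 7 = 294
  D: 5 × 6 × 3 = 90
  E: 9 × 4 × 6 = 216
  F: 7 × 4 × 6 = 168
  G: 9 × 7 × 8 = 504
Sorted descending: 504, 294, 216, 168, 96, 90, 84.
The fourth-highest RPN is 168 (F).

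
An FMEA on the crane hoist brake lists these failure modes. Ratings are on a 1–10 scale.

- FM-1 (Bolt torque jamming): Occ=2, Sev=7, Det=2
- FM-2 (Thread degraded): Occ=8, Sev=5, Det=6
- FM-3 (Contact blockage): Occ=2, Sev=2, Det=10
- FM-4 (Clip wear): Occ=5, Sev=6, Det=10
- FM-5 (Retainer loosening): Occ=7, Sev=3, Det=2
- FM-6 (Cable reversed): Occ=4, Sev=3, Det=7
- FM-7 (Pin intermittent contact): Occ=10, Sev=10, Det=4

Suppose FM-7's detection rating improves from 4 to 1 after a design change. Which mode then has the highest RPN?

RPN = Severity × Occurrence × Detection:
  FM-1: 7 × 2 × 2 = 28
  FM-2: 5 × 8 × 6 = 240
  FM-3: 2 × 2 × 10 = 40
  FM-4: 6 × 5 × 10 = 300
  FM-5: 3 × 7 × 2 = 42
  FM-6: 3 × 4 × 7 = 84
  FM-7: 10 × 10 × 4 = 400
After action: FM-7 → 10 × 10 × 1 = 100.
Revised RPNs: FM-4=300, FM-2=240, FM-7=100, FM-6=84, FM-5=42, FM-3=40, FM-1=28.
Highest is now FM-4 (300).

FM-4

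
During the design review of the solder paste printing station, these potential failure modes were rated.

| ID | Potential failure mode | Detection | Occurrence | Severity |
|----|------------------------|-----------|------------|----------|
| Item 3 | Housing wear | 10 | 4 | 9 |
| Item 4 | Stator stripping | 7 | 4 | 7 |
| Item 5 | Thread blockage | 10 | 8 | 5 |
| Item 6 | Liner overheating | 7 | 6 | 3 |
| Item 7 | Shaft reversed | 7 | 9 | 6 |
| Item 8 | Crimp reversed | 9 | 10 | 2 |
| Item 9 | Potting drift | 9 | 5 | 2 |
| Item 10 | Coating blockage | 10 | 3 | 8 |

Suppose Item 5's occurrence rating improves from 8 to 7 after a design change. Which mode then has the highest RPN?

Item 7

RPN = Severity × Occurrence × Detection:
  Item 3: 9 × 4 × 10 = 360
  Item 4: 7 × 4 × 7 = 196
  Item 5: 5 × 8 × 10 = 400
  Item 6: 3 × 6 × 7 = 126
  Item 7: 6 × 9 × 7 = 378
  Item 8: 2 × 10 × 9 = 180
  Item 9: 2 × 5 × 9 = 90
  Item 10: 8 × 3 × 10 = 240
After action: Item 5 → 5 × 7 × 10 = 350.
Revised RPNs: Item 7=378, Item 3=360, Item 5=350, Item 10=240, Item 4=196, Item 8=180, Item 6=126, Item 9=90.
Highest is now Item 7 (378).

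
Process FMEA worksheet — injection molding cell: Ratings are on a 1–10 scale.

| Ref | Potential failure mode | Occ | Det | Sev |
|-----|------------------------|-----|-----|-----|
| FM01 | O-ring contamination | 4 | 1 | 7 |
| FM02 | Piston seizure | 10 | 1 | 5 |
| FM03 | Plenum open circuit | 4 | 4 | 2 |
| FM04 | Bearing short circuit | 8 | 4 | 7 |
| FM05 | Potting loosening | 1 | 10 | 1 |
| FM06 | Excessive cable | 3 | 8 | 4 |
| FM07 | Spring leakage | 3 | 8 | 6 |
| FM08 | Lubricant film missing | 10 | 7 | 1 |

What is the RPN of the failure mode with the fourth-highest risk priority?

70

RPN = Severity × Occurrence × Detection:
  FM01: 7 × 4 × 1 = 28
  FM02: 5 × 10 × 1 = 50
  FM03: 2 × 4 × 4 = 32
  FM04: 7 × 8 × 4 = 224
  FM05: 1 × 1 × 10 = 10
  FM06: 4 × 3 × 8 = 96
  FM07: 6 × 3 × 8 = 144
  FM08: 1 × 10 × 7 = 70
Sorted descending: 224, 144, 96, 70, 50, 32, 28, 10.
The fourth-highest RPN is 70 (FM08).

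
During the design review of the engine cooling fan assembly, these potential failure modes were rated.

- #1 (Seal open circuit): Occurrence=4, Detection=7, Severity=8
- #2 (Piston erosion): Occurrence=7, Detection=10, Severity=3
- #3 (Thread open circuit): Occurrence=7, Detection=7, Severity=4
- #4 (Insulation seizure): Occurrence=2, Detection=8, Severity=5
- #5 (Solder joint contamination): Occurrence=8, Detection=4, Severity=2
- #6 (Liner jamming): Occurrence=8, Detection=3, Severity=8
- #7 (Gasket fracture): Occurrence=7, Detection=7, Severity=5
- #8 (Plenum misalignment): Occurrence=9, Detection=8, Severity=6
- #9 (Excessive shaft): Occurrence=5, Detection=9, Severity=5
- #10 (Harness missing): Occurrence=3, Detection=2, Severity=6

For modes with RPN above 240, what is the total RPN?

677

RPN = Severity × Occurrence × Detection:
  #1: 8 × 4 × 7 = 224
  #2: 3 × 7 × 10 = 210
  #3: 4 × 7 × 7 = 196
  #4: 5 × 2 × 8 = 80
  #5: 2 × 8 × 4 = 64
  #6: 8 × 8 × 3 = 192
  #7: 5 × 7 × 7 = 245
  #8: 6 × 9 × 8 = 432
  #9: 5 × 5 × 9 = 225
  #10: 6 × 3 × 2 = 36
RPN > 240: #7 (245), #8 (432).
Sum: 245 + 432 = 677.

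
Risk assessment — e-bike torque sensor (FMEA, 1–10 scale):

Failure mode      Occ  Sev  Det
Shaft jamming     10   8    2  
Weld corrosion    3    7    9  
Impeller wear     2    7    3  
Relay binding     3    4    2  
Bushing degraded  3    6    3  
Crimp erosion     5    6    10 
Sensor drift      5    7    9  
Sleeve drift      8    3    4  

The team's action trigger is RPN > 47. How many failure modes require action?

6

RPN = Severity × Occurrence × Detection:
  Shaft jamming: 8 × 10 × 2 = 160
  Weld corrosion: 7 × 3 × 9 = 189
  Impeller wear: 7 × 2 × 3 = 42
  Relay binding: 4 × 3 × 2 = 24
  Bushing degraded: 6 × 3 × 3 = 54
  Crimp erosion: 6 × 5 × 10 = 300
  Sensor drift: 7 × 5 × 9 = 315
  Sleeve drift: 3 × 8 × 4 = 96
Modes with RPN > 47: Shaft jamming (160), Weld corrosion (189), Bushing degraded (54), Crimp erosion (300), Sensor drift (315), Sleeve drift (96) → 6.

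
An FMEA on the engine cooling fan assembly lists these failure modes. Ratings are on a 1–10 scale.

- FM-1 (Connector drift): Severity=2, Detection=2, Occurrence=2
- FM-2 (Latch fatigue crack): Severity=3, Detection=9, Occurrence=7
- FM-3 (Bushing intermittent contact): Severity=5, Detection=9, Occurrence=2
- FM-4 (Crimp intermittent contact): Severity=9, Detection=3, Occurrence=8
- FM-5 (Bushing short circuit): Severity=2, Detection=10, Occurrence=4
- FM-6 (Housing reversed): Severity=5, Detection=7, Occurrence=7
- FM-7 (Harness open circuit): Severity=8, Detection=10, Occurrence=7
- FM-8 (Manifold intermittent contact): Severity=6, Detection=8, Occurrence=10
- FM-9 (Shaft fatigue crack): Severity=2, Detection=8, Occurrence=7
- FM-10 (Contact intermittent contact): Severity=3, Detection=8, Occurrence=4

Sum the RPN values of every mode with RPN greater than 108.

1802

RPN = Severity × Occurrence × Detection:
  FM-1: 2 × 2 × 2 = 8
  FM-2: 3 × 7 × 9 = 189
  FM-3: 5 × 2 × 9 = 90
  FM-4: 9 × 8 × 3 = 216
  FM-5: 2 × 4 × 10 = 80
  FM-6: 5 × 7 × 7 = 245
  FM-7: 8 × 7 × 10 = 560
  FM-8: 6 × 10 × 8 = 480
  FM-9: 2 × 7 × 8 = 112
  FM-10: 3 × 4 × 8 = 96
RPN > 108: FM-2 (189), FM-4 (216), FM-6 (245), FM-7 (560), FM-8 (480), FM-9 (112).
Sum: 189 + 216 + 245 + 560 + 480 + 112 = 1802.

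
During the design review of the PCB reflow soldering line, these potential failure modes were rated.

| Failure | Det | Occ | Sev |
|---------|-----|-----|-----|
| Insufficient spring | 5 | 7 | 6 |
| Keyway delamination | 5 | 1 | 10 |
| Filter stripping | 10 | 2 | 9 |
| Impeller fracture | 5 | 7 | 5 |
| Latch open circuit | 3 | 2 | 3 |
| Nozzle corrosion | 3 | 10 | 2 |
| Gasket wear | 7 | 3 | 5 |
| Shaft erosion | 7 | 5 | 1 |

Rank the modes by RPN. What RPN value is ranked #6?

RPN = Severity × Occurrence × Detection:
  Insufficient spring: 6 × 7 × 5 = 210
  Keyway delamination: 10 × 1 × 5 = 50
  Filter stripping: 9 × 2 × 10 = 180
  Impeller fracture: 5 × 7 × 5 = 175
  Latch open circuit: 3 × 2 × 3 = 18
  Nozzle corrosion: 2 × 10 × 3 = 60
  Gasket wear: 5 × 3 × 7 = 105
  Shaft erosion: 1 × 5 × 7 = 35
Sorted descending: 210, 180, 175, 105, 60, 50, 35, 18.
The sixth-highest RPN is 50 (Keyway delamination).

50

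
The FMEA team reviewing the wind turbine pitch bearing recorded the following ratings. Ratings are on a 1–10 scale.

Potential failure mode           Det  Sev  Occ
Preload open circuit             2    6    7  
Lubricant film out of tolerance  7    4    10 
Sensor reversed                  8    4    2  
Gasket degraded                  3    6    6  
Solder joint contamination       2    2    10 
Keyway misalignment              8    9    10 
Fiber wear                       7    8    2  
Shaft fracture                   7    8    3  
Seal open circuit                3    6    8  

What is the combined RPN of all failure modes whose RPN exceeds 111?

RPN = Severity × Occurrence × Detection:
  Preload open circuit: 6 × 7 × 2 = 84
  Lubricant film out of tolerance: 4 × 10 × 7 = 280
  Sensor reversed: 4 × 2 × 8 = 64
  Gasket degraded: 6 × 6 × 3 = 108
  Solder joint contamination: 2 × 10 × 2 = 40
  Keyway misalignment: 9 × 10 × 8 = 720
  Fiber wear: 8 × 2 × 7 = 112
  Shaft fracture: 8 × 3 × 7 = 168
  Seal open circuit: 6 × 8 × 3 = 144
RPN > 111: Lubricant film out of tolerance (280), Keyway misalignment (720), Fiber wear (112), Shaft fracture (168), Seal open circuit (144).
Sum: 280 + 720 + 112 + 168 + 144 = 1424.

1424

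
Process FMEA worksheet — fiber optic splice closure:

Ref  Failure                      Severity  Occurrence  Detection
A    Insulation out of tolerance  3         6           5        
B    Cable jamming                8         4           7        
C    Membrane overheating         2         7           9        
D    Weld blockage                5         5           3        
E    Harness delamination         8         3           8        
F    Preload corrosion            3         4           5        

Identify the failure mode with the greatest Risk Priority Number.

B

RPN = Severity × Occurrence × Detection:
  A: 3 × 6 × 5 = 90
  B: 8 × 4 × 7 = 224
  C: 2 × 7 × 9 = 126
  D: 5 × 5 × 3 = 75
  E: 8 × 3 × 8 = 192
  F: 3 × 4 × 5 = 60
Highest RPN is 224 → B.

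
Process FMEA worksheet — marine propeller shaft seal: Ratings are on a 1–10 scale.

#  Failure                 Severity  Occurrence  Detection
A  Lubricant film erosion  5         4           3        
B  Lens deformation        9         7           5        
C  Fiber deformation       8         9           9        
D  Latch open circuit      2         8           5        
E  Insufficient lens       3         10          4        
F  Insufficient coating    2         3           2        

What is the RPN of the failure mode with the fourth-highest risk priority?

RPN = Severity × Occurrence × Detection:
  A: 5 × 4 × 3 = 60
  B: 9 × 7 × 5 = 315
  C: 8 × 9 × 9 = 648
  D: 2 × 8 × 5 = 80
  E: 3 × 10 × 4 = 120
  F: 2 × 3 × 2 = 12
Sorted descending: 648, 315, 120, 80, 60, 12.
The fourth-highest RPN is 80 (D).

80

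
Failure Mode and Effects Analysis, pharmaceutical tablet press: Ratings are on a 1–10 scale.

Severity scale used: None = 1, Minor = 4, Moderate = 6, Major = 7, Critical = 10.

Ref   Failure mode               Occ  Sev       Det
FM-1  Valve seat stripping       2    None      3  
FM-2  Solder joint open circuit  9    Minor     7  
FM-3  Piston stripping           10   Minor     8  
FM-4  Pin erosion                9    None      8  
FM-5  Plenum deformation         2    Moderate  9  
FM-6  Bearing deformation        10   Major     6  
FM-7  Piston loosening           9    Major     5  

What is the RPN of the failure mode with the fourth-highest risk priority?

252

RPN = Severity × Occurrence × Detection:
  FM-1: 1 × 2 × 3 = 6
  FM-2: 4 × 9 × 7 = 252
  FM-3: 4 × 10 × 8 = 320
  FM-4: 1 × 9 × 8 = 72
  FM-5: 6 × 2 × 9 = 108
  FM-6: 7 × 10 × 6 = 420
  FM-7: 7 × 9 × 5 = 315
Sorted descending: 420, 320, 315, 252, 108, 72, 6.
The fourth-highest RPN is 252 (FM-2).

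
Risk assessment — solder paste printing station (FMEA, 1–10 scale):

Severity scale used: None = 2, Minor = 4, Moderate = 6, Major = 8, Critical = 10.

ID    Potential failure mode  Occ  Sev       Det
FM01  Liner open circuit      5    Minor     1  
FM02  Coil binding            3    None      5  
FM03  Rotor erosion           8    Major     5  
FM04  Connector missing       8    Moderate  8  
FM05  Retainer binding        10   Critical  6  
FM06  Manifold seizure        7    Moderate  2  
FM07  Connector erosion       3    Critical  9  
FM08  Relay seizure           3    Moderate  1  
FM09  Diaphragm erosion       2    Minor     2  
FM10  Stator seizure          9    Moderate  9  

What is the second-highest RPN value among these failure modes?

486

RPN = Severity × Occurrence × Detection:
  FM01: 4 × 5 × 1 = 20
  FM02: 2 × 3 × 5 = 30
  FM03: 8 × 8 × 5 = 320
  FM04: 6 × 8 × 8 = 384
  FM05: 10 × 10 × 6 = 600
  FM06: 6 × 7 × 2 = 84
  FM07: 10 × 3 × 9 = 270
  FM08: 6 × 3 × 1 = 18
  FM09: 4 × 2 × 2 = 16
  FM10: 6 × 9 × 9 = 486
Sorted descending: 600, 486, 384, 320, 270, 84, 30, 20, 18, 16.
The second-highest RPN is 486 (FM10).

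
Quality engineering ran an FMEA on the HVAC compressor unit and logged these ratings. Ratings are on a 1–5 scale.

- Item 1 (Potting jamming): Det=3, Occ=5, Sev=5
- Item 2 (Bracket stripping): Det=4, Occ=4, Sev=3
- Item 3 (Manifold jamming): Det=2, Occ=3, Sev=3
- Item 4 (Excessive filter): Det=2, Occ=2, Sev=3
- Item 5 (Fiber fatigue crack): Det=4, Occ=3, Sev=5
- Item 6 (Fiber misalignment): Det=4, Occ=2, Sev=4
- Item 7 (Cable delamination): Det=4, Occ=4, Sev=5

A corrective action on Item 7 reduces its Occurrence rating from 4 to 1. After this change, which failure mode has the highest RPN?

RPN = Severity × Occurrence × Detection:
  Item 1: 5 × 5 × 3 = 75
  Item 2: 3 × 4 × 4 = 48
  Item 3: 3 × 3 × 2 = 18
  Item 4: 3 × 2 × 2 = 12
  Item 5: 5 × 3 × 4 = 60
  Item 6: 4 × 2 × 4 = 32
  Item 7: 5 × 4 × 4 = 80
After action: Item 7 → 5 × 1 × 4 = 20.
Revised RPNs: Item 1=75, Item 5=60, Item 2=48, Item 6=32, Item 7=20, Item 3=18, Item 4=12.
Highest is now Item 1 (75).

Item 1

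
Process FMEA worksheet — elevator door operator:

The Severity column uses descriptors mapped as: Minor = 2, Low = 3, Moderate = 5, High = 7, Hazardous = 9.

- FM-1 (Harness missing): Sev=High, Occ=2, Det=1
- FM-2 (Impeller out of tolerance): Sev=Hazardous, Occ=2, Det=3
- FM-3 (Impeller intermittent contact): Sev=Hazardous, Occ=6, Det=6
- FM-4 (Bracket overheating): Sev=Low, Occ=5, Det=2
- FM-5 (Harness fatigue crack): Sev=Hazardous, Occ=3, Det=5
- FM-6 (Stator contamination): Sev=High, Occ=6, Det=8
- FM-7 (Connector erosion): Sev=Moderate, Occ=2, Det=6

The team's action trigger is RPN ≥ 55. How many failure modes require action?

4

RPN = Severity × Occurrence × Detection:
  FM-1: 7 × 2 × 1 = 14
  FM-2: 9 × 2 × 3 = 54
  FM-3: 9 × 6 × 6 = 324
  FM-4: 3 × 5 × 2 = 30
  FM-5: 9 × 3 × 5 = 135
  FM-6: 7 × 6 × 8 = 336
  FM-7: 5 × 2 × 6 = 60
Modes with RPN ≥ 55: FM-3 (324), FM-5 (135), FM-6 (336), FM-7 (60) → 4.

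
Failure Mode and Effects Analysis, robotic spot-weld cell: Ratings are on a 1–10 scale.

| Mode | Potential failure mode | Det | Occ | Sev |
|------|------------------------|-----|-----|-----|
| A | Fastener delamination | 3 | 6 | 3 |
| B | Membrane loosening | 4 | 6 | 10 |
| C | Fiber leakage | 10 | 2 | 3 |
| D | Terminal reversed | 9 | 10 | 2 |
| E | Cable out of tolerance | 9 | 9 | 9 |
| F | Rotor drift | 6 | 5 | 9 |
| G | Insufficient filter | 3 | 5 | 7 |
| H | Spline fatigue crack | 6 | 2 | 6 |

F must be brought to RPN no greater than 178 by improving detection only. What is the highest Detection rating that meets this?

3

F: S=9, O=5, D=6 → current RPN = 270.
Fixed product = 45. Need 45 × D ≤ 178, so D ≤ 178/45 = 3.96.
Maximum integer Detection rating = 3 (gives RPN 135; D=4 would give 180 > 178).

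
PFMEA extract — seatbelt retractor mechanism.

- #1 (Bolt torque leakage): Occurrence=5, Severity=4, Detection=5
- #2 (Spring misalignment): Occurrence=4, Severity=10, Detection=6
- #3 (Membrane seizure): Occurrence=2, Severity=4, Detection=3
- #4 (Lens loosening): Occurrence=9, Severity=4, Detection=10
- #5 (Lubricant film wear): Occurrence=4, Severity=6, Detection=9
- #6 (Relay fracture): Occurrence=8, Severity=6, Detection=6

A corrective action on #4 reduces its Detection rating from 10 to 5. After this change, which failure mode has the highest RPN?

#6

RPN = Severity × Occurrence × Detection:
  #1: 4 × 5 × 5 = 100
  #2: 10 × 4 × 6 = 240
  #3: 4 × 2 × 3 = 24
  #4: 4 × 9 × 10 = 360
  #5: 6 × 4 × 9 = 216
  #6: 6 × 8 × 6 = 288
After action: #4 → 4 × 9 × 5 = 180.
Revised RPNs: #6=288, #2=240, #5=216, #4=180, #1=100, #3=24.
Highest is now #6 (288).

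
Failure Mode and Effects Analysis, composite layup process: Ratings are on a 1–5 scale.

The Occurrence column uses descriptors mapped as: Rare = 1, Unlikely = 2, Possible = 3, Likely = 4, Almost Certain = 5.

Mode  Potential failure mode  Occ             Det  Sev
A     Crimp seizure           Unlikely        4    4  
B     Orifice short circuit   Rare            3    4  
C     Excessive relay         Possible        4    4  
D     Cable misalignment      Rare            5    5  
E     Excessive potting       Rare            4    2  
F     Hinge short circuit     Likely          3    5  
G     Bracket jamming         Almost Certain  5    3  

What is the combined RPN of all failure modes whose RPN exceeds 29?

RPN = Severity × Occurrence × Detection:
  A: 4 × 2 × 4 = 32
  B: 4 × 1 × 3 = 12
  C: 4 × 3 × 4 = 48
  D: 5 × 1 × 5 = 25
  E: 2 × 1 × 4 = 8
  F: 5 × 4 × 3 = 60
  G: 3 × 5 × 5 = 75
RPN > 29: A (32), C (48), F (60), G (75).
Sum: 32 + 48 + 60 + 75 = 215.

215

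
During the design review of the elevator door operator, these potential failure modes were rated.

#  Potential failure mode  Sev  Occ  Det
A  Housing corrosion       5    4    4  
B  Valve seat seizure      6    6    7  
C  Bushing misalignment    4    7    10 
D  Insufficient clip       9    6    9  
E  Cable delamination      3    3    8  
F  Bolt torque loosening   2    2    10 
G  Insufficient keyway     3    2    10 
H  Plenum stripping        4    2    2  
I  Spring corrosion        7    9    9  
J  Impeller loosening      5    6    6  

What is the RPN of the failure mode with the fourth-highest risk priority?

RPN = Severity × Occurrence × Detection:
  A: 5 × 4 × 4 = 80
  B: 6 × 6 × 7 = 252
  C: 4 × 7 × 10 = 280
  D: 9 × 6 × 9 = 486
  E: 3 × 3 × 8 = 72
  F: 2 × 2 × 10 = 40
  G: 3 × 2 × 10 = 60
  H: 4 × 2 × 2 = 16
  I: 7 × 9 × 9 = 567
  J: 5 × 6 × 6 = 180
Sorted descending: 567, 486, 280, 252, 180, 80, 72, 60, 40, 16.
The fourth-highest RPN is 252 (B).

252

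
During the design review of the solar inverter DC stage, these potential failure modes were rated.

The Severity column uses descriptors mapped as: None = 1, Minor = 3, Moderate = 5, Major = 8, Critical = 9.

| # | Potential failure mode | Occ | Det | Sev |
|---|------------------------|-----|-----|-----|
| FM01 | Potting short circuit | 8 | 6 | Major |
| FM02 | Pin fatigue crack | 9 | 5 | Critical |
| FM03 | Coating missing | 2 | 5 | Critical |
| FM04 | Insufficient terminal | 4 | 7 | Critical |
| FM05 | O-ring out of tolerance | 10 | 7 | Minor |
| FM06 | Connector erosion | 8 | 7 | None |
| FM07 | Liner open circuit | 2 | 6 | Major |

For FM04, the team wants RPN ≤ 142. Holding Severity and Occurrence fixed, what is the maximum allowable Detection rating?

FM04: S=9, O=4, D=7 → current RPN = 252.
Fixed product = 36. Need 36 × D ≤ 142, so D ≤ 142/36 = 3.94.
Maximum integer Detection rating = 3 (gives RPN 108; D=4 would give 144 > 142).

3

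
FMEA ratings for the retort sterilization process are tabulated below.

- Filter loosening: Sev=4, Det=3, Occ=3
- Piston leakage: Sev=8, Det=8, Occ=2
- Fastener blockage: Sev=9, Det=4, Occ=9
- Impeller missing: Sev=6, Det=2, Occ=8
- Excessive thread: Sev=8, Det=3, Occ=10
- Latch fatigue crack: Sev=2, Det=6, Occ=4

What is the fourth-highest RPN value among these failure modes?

RPN = Severity × Occurrence × Detection:
  Filter loosening: 4 × 3 × 3 = 36
  Piston leakage: 8 × 2 × 8 = 128
  Fastener blockage: 9 × 9 × 4 = 324
  Impeller missing: 6 × 8 × 2 = 96
  Excessive thread: 8 × 10 × 3 = 240
  Latch fatigue crack: 2 × 4 × 6 = 48
Sorted descending: 324, 240, 128, 96, 48, 36.
The fourth-highest RPN is 96 (Impeller missing).

96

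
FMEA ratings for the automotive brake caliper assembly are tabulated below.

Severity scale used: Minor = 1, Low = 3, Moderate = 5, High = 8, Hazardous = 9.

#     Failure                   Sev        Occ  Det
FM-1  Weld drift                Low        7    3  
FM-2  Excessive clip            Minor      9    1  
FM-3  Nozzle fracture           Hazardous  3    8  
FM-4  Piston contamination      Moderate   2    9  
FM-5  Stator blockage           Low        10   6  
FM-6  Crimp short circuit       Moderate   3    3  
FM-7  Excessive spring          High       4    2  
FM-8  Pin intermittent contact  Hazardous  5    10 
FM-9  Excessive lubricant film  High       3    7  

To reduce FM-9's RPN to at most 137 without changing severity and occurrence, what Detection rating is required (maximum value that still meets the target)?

FM-9: S=8, O=3, D=7 → current RPN = 168.
Fixed product = 24. Need 24 × D ≤ 137, so D ≤ 137/24 = 5.71.
Maximum integer Detection rating = 5 (gives RPN 120; D=6 would give 144 > 137).

5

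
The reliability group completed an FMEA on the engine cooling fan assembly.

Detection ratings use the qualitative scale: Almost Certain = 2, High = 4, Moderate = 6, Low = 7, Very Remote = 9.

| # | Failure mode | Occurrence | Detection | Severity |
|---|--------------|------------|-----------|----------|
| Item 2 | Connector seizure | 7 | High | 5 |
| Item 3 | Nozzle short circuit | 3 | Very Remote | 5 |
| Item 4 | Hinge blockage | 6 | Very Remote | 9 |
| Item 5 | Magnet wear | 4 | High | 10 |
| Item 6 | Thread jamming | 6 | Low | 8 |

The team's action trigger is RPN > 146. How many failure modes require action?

RPN = Severity × Occurrence × Detection:
  Item 2: 5 × 7 × 4 = 140
  Item 3: 5 × 3 × 9 = 135
  Item 4: 9 × 6 × 9 = 486
  Item 5: 10 × 4 × 4 = 160
  Item 6: 8 × 6 × 7 = 336
Modes with RPN > 146: Item 4 (486), Item 5 (160), Item 6 (336) → 3.

3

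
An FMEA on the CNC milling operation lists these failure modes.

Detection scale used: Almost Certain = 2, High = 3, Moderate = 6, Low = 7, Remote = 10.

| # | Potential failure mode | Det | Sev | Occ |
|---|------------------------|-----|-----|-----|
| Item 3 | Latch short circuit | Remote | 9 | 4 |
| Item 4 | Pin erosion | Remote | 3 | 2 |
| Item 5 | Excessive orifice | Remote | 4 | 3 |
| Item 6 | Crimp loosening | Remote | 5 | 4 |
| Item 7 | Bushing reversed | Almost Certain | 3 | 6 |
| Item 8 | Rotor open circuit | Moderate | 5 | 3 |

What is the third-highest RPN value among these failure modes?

120

RPN = Severity × Occurrence × Detection:
  Item 3: 9 × 4 × 10 = 360
  Item 4: 3 × 2 × 10 = 60
  Item 5: 4 × 3 × 10 = 120
  Item 6: 5 × 4 × 10 = 200
  Item 7: 3 × 6 × 2 = 36
  Item 8: 5 × 3 × 6 = 90
Sorted descending: 360, 200, 120, 90, 60, 36.
The third-highest RPN is 120 (Item 5).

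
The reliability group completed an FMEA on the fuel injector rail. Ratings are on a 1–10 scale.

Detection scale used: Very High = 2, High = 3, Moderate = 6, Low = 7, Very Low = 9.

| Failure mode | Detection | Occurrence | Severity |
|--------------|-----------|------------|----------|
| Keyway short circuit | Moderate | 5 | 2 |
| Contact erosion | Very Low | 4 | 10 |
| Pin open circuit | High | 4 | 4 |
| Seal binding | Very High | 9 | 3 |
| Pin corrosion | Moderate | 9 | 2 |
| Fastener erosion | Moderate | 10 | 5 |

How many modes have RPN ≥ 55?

RPN = Severity × Occurrence × Detection:
  Keyway short circuit: 2 × 5 × 6 = 60
  Contact erosion: 10 × 4 × 9 = 360
  Pin open circuit: 4 × 4 × 3 = 48
  Seal binding: 3 × 9 × 2 = 54
  Pin corrosion: 2 × 9 × 6 = 108
  Fastener erosion: 5 × 10 × 6 = 300
Modes with RPN ≥ 55: Keyway short circuit (60), Contact erosion (360), Pin corrosion (108), Fastener erosion (300) → 4.

4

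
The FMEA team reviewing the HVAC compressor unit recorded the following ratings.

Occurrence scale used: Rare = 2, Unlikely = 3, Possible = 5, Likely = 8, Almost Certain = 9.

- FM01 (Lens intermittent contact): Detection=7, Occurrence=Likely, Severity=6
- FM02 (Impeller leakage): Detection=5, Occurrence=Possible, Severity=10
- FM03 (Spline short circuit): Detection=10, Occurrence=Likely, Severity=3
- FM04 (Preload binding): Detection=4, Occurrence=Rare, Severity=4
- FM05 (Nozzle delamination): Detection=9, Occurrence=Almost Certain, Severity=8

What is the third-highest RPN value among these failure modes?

250

RPN = Severity × Occurrence × Detection:
  FM01: 6 × 8 × 7 = 336
  FM02: 10 × 5 × 5 = 250
  FM03: 3 × 8 × 10 = 240
  FM04: 4 × 2 × 4 = 32
  FM05: 8 × 9 × 9 = 648
Sorted descending: 648, 336, 250, 240, 32.
The third-highest RPN is 250 (FM02).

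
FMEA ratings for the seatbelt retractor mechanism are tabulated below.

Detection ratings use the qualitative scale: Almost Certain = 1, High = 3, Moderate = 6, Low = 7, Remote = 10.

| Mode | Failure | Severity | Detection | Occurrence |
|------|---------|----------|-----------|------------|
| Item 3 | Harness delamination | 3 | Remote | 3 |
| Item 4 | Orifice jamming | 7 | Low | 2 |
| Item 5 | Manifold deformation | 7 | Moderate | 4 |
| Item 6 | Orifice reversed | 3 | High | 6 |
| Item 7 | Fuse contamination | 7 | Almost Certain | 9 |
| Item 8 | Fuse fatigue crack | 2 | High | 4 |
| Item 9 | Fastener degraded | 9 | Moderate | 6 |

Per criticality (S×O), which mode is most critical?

Criticality = Severity × Occurrence:
  Item 3: 3 × 3 = 9
  Item 4: 7 × 2 = 14
  Item 5: 7 × 4 = 28
  Item 6: 3 × 6 = 18
  Item 7: 7 × 9 = 63
  Item 8: 2 × 4 = 8
  Item 9: 9 × 6 = 54
Highest criticality is 63 → Item 7.

Item 7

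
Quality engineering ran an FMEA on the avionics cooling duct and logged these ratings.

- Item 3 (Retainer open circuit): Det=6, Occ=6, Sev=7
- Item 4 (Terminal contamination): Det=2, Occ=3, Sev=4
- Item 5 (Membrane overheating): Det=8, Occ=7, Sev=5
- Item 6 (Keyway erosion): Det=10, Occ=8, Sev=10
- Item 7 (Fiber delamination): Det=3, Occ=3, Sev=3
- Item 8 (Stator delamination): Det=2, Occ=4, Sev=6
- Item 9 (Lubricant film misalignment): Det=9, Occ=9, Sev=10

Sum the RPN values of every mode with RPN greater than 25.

RPN = Severity × Occurrence × Detection:
  Item 3: 7 × 6 × 6 = 252
  Item 4: 4 × 3 × 2 = 24
  Item 5: 5 × 7 × 8 = 280
  Item 6: 10 × 8 × 10 = 800
  Item 7: 3 × 3 × 3 = 27
  Item 8: 6 × 4 × 2 = 48
  Item 9: 10 × 9 × 9 = 810
RPN > 25: Item 3 (252), Item 5 (280), Item 6 (800), Item 7 (27), Item 8 (48), Item 9 (810).
Sum: 252 + 280 + 800 + 27 + 48 + 810 = 2217.

2217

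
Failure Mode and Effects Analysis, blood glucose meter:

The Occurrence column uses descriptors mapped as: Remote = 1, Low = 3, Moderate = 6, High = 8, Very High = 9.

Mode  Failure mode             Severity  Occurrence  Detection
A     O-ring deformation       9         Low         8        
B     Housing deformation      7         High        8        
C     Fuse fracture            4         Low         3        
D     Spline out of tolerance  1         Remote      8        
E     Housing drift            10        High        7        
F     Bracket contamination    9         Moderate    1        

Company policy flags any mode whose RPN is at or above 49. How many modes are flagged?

4

RPN = Severity × Occurrence × Detection:
  A: 9 × 3 × 8 = 216
  B: 7 × 8 × 8 = 448
  C: 4 × 3 × 3 = 36
  D: 1 × 1 × 8 = 8
  E: 10 × 8 × 7 = 560
  F: 9 × 6 × 1 = 54
Modes with RPN ≥ 49: A (216), B (448), E (560), F (54) → 4.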